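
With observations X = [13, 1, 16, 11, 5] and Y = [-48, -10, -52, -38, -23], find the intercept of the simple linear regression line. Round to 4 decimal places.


First find the slope: b1 = -2.8616.
Means: xbar = 9.2000, ybar = -34.2000.
b0 = ybar - b1 * xbar = -34.2000 - -2.8616 * 9.2000 = -7.8737.

-7.8737


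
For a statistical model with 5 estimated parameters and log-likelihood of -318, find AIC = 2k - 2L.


AIC = 2k - 2*loglik = 2(5) - 2(-318).
= 10 + 636 = 646.

646


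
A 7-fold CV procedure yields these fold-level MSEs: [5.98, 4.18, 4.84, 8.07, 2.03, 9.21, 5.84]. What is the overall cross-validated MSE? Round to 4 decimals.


Sum of fold MSEs = 40.1500.
Average = 40.1500 / 7 = 5.7357.

5.7357


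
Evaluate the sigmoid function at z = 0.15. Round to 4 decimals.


exp(-0.1500) = 0.8607.
1 + exp(-z) = 1.8607.
sigmoid = 1/1.8607 = 0.5374.

0.5374


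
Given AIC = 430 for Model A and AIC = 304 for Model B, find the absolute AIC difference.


Absolute difference = |430 - 304| = 126.
The model with lower AIC (B) is preferred.

126


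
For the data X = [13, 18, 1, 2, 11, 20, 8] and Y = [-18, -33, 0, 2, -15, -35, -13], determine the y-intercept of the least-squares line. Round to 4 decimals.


The slope is b1 = -1.9427.
Sample means are xbar = 10.4286 and ybar = -16.0000.
Intercept: b0 = -16.0000 - (-1.9427)(10.4286) = 4.2598.

4.2598


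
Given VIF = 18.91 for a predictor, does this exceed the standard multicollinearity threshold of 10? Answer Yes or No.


Compare VIF = 18.91 to the threshold of 10.
18.91 >= 10, so the answer is Yes.

Yes


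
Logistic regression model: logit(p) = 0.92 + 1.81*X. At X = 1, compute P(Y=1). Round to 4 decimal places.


Linear predictor: z = 0.92 + 1.81 * 1 = 2.7300.
P = 1/(1 + exp(-2.7300)) = 1/(1 + 0.0652) = 0.9388.

0.9388


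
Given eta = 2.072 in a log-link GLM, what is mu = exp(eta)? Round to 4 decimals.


mu = exp(eta) = exp(2.072).
= 7.9407.

7.9407


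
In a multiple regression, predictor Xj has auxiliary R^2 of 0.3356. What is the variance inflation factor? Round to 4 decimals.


VIF = 1 / (1 - 0.3356).
= 1 / 0.6644 = 1.5051.

1.5051


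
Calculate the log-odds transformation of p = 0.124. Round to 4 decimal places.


The odds are p/(1-p) = 0.124 / 0.876 = 0.1416.
logit(p) = ln(0.1416) = -1.9551.

-1.9551


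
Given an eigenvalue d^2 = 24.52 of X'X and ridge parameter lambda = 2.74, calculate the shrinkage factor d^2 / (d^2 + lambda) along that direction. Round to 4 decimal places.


Compute the denominator: 24.52 + 2.74 = 27.2600.
Shrinkage factor = 24.52 / 27.2600 = 0.8995.

0.8995


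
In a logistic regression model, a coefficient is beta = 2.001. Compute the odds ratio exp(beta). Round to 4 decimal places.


exp(2.001) = 7.3964.
So the odds ratio is 7.3964.

7.3964


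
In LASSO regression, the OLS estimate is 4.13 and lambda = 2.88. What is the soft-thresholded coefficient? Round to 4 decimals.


Check: |4.13| = 4.13 vs lambda = 2.88.
Since |beta| > lambda, coefficient = sign(beta)*(|beta| - lambda) = 1.2500.
Soft-thresholded coefficient = 1.2500.

1.2500


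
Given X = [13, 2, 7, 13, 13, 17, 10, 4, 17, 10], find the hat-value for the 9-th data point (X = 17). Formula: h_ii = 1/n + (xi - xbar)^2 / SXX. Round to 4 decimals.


Mean of X: xbar = 10.6000.
SXX = 230.4000.
For X = 17: h = 1/10 + (17 - 10.6000)^2/230.4000 = 0.2778.

0.2778


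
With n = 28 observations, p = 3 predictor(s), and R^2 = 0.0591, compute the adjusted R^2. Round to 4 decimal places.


Using the formula:
(1 - 0.0591) = 0.9409.
Multiply by 27/24: 0.9409 * 27 = 25.4043, then 25.4043 / 24 = 1.0585.
Adj R^2 = 1 - 1.0585 = -0.0585.

-0.0585


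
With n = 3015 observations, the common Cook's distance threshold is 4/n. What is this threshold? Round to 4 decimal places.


Cook's distance cutoff = 4/n = 4/3015.
= 0.0013.

0.0013


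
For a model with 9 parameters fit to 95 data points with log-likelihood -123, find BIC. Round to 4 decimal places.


k * ln(n) = 9 * ln(95) = 9 * 4.553877 = 40.984893.
-2 * loglik = -2 * (-123) = 246.
BIC = 40.984893 + 246 = 286.984893, which rounds to 286.9849.

286.9849


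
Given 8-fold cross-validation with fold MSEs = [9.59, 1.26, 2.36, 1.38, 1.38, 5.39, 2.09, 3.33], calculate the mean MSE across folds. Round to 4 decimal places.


Total MSE across folds = 26.7800.
CV-MSE = 26.7800/8 = 3.3475.

3.3475


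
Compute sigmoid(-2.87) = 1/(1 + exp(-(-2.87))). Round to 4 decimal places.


exp(2.8700) = 17.6370.
1 + exp(-z) = 18.6370.
sigmoid = 1/18.6370 = 0.0537.

0.0537


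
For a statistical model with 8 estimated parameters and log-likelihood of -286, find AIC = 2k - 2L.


AIC = 2*8 - 2*(-286).
= 16 + 572 = 588.

588


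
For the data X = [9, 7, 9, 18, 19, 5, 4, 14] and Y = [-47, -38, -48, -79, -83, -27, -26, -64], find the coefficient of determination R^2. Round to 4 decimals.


After computing the OLS fit (b0=-10.9413, b1=-3.8173):
SSres = 20.3263, SStot = 3370.0000.
R^2 = 1 - 20.3263/3370.0000 = 0.9940.

0.9940


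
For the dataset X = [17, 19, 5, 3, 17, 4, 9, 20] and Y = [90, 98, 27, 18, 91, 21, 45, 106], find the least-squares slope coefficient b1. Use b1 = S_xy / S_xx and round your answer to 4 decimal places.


First compute the means: xbar = 11.7500, ybar = 62.0000.
Then S_xx = sum((xi - xbar)^2) = 365.5000.
S_xy = sum((xi - xbar)(yi - ybar)) = 1909.0000.
b1 = S_xy / S_xx = 1909.0000 / 365.5000 = 5.2230.

5.2230


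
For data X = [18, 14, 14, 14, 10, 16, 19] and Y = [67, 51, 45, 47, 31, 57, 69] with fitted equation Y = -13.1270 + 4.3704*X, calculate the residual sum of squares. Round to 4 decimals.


For each point, residual = actual - predicted.
Residuals: [1.4598, 2.9414, -3.0586, -1.0586, 0.4230, 0.2006, -0.9106].
Sum of squared residuals = 22.3069.

22.3069


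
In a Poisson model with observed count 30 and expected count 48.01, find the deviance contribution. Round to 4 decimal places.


Compute y*ln(y/mu) = 30*ln(30/48.01) = 30*-0.470212 = -14.106360.
y - mu = -18.01.
D = 2*(-14.106360 - (-18.01)) = 7.807280, which rounds to 7.8073.

7.8073


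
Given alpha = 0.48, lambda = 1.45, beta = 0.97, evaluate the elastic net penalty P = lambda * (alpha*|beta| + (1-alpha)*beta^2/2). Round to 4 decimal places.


Compute:
L1 = 0.48 * 0.97 = 0.4656.
L2 = 0.52 * 0.97^2 / 2 = 0.2446.
Penalty = 1.45 * (0.4656 + 0.2446) = 1.0298.

1.0298


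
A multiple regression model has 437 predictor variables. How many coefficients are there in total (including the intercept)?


Total coefficients = number of predictors + 1 (for the intercept).
= 437 + 1 = 438.

438


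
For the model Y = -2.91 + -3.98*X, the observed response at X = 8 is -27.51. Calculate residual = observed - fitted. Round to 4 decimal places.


Compute yhat = -2.91 + (-3.98)(8) = -34.7500.
Residual = actual - predicted = -27.51 - -34.7500 = 7.2400.

7.2400


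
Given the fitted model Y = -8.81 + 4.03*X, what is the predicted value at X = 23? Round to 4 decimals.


Substitute X = 23 into the equation:
Y = -8.81 + 4.03 * 23 = -8.81 + 92.6900 = 83.8800.

83.8800


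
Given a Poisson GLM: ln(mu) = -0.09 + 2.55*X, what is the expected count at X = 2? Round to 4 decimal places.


eta = -0.09 + 2.55 * 2 = 5.0100.
mu = exp(5.0100) = 149.9047.

149.9047


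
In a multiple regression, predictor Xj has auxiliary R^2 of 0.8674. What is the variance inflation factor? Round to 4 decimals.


Denominator: 1 - 0.8674 = 0.1326.
VIF = 1 / 0.1326 = 7.5415.

7.5415


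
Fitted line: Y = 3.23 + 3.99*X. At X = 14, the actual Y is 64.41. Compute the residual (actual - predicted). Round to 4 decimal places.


Compute yhat = 3.23 + (3.99)(14) = 59.0900.
Residual = actual - predicted = 64.41 - 59.0900 = 5.3200.

5.3200


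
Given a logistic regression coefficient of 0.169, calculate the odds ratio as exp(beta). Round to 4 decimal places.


Odds ratio = exp(beta) = exp(0.169).
= 1.1841.

1.1841


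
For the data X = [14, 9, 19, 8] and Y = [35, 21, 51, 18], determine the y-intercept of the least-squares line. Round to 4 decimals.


First find the slope: b1 = 2.9805.
Means: xbar = 12.5000, ybar = 31.2500.
b0 = ybar - b1 * xbar = 31.2500 - 2.9805 * 12.5000 = -6.0065.

-6.0065


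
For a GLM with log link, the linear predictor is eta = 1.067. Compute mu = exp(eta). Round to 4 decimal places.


Apply the inverse link:
mu = e^1.067 = 2.9066.

2.9066


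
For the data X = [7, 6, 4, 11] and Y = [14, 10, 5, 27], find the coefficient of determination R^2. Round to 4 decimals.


Fit the OLS line: b0 = -8.3462, b1 = 3.1923.
SSres = 1.0385.
SStot = 266.0000.
R^2 = 1 - 1.0385/266.0000 = 0.9961.

0.9961


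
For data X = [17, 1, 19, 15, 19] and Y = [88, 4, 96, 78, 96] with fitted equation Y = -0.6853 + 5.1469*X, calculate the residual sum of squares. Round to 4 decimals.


Compute predicted values, then residuals = yi - yhat_i.
Residuals: [1.1880, -0.4616, -1.1058, 1.4818, -1.1058].
SSres = sum(residual^2) = 6.2657.

6.2657


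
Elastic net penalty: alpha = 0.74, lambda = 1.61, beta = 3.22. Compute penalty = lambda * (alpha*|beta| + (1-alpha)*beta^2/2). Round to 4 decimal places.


Compute:
L1 = 0.74 * 3.22 = 2.3828.
L2 = 0.26 * 3.22^2 / 2 = 1.3479.
Penalty = 1.61 * (2.3828 + 1.3479) = 6.0064.

6.0064


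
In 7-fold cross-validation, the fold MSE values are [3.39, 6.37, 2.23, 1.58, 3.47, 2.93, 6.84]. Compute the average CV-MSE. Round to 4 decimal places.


Sum of fold MSEs = 26.8100.
Average = 26.8100 / 7 = 3.8300.

3.8300


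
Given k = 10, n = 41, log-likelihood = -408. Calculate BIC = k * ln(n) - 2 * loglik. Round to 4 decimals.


ln(41) = 3.713572.
k * ln(n) = 10 * 3.713572 = 37.135720.
-2L = 816.
BIC = 37.135720 + 816 = 853.135720, which rounds to 853.1357.

853.1357


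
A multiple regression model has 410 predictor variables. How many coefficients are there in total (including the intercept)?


Total coefficients = number of predictors + 1 (for the intercept).
= 410 + 1 = 411.

411


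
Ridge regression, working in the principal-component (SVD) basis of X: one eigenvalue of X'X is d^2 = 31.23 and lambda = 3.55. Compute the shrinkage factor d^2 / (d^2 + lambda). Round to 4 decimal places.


Denominator = d^2 + lambda = 31.23 + 3.55 = 34.7800.
Shrinkage = 31.23 / 34.7800 = 0.8979.

0.8979


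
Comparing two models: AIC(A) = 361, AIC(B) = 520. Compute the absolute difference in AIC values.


|AIC_A - AIC_B| = |361 - 520| = 159.
Model A is preferred (lower AIC).

159


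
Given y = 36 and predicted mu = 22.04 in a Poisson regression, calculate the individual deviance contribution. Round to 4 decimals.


Compute y*ln(y/mu) = 36*ln(36/22.04) = 36*0.490660 = 17.663760.
y - mu = 13.96.
D = 2*(17.663760 - (13.96)) = 7.407520, which rounds to 7.4075.

7.4075


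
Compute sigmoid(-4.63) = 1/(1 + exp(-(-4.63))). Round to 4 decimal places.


Compute exp(4.6300) = 102.5141.
Sigmoid = 1 / (1 + 102.5141) = 1 / 103.5141 = 0.0097.

0.0097


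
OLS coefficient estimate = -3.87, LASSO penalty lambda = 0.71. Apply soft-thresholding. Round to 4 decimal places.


|beta_OLS| = 3.87.
lambda = 0.71.
Since |beta| > lambda, coefficient = sign(beta)*(|beta| - lambda) = -3.1600.
Result = -3.1600.

-3.1600


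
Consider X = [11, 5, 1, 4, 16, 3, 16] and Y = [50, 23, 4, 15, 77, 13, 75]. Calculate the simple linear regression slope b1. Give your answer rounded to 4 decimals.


The sample means are xbar = 8.0000 and ybar = 36.7143.
Compute S_xx = 236.0000 and S_xy = 1144.0000.
Slope b1 = S_xy / S_xx = 1144.0000 / 236.0000 = 4.8475.

4.8475


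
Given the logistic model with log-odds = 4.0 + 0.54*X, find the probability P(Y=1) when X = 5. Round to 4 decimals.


z = 4.0 + 0.54 * 5 = 6.7000.
Sigmoid: P = 1 / (1 + exp(-6.7000)) = 0.9988.

0.9988


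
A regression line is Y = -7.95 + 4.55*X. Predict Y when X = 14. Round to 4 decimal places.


Plug X = 14 into Y = -7.95 + 4.55*X:
Y = -7.95 + 63.7000 = 55.7500.

55.7500


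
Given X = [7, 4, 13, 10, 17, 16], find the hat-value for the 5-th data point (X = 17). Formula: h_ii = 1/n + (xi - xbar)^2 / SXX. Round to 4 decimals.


Mean of X: xbar = 11.1667.
SXX = 130.8333.
For X = 17: h = 1/6 + (17 - 11.1667)^2/130.8333 = 0.4268.

0.4268


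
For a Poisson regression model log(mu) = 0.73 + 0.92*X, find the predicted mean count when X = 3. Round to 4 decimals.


Compute eta = 0.73 + 0.92 * 3 = 3.4900.
Apply inverse link: mu = e^3.4900 = 32.7859.

32.7859


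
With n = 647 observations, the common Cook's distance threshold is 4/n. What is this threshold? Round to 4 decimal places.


The threshold is 4/n.
4/647 = 0.0062.

0.0062


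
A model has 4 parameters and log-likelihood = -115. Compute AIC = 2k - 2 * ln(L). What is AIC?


AIC = 2*4 - 2*(-115).
= 8 + 230 = 238.

238


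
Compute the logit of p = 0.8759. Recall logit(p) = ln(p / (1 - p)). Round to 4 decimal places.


The odds are p/(1-p) = 0.8759 / 0.1241 = 7.0580.
logit(p) = ln(7.0580) = 1.9542.

1.9542


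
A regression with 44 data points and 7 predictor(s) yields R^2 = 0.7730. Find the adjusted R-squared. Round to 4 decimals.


Using the formula:
(1 - 0.7730) = 0.2270.
Multiply by 43/36: 0.2270 * 43 = 9.7610, then 9.7610 / 36 = 0.2711.
Adj R^2 = 1 - 0.2711 = 0.7289.

0.7289


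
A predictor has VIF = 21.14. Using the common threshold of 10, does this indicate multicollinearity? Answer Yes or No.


Compare VIF = 21.14 to the threshold of 10.
21.14 >= 10, so the answer is Yes.

Yes


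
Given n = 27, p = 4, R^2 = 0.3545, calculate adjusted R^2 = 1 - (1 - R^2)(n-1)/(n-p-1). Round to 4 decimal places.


Adjusted R^2 = 1 - (1 - R^2) * (n-1)/(n-p-1).
(1 - R^2) = 0.6455.
(n-1)/(n-p-1) = 26/22.
(1 - R^2) * (n-1) = 0.6455 * 26 = 16.7830.
Divide by (n-p-1): 16.7830 / 22 = 0.7629.
Adj R^2 = 1 - 0.7629 = 0.2371.

0.2371


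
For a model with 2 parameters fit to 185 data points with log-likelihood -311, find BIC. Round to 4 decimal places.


ln(185) = 5.220356.
k * ln(n) = 2 * 5.220356 = 10.440712.
-2L = 622.
BIC = 10.440712 + 622 = 632.440712, which rounds to 632.4407.

632.4407


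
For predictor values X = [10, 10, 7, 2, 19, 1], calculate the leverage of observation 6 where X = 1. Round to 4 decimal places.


Compute xbar = 8.1667 with n = 6 observations.
SXX = 214.8333.
Leverage = 1/6 + (1 - 8.1667)^2/214.8333 = 0.4057.

0.4057


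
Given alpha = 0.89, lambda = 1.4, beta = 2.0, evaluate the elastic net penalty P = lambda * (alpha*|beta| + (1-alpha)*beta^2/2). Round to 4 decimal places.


L1 component = 0.89 * |2.0| = 1.7800.
L2 component = 0.11 * 2.0^2 / 2 = 0.2200.
Penalty = 1.4 * (1.7800 + 0.2200) = 1.4 * 2.0000 = 2.8000.

2.8000


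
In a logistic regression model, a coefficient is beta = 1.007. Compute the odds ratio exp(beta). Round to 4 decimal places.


exp(1.007) = 2.7374.
So the odds ratio is 2.7374.

2.7374


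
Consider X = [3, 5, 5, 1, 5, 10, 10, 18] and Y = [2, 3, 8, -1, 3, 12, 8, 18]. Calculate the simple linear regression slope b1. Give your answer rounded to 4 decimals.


First compute the means: xbar = 7.1250, ybar = 6.6250.
Then S_xx = sum((xi - xbar)^2) = 202.8750.
S_xy = sum((xi - xbar)(yi - ybar)) = 221.3750.
b1 = S_xy / S_xx = 221.3750 / 202.8750 = 1.0912.

1.0912


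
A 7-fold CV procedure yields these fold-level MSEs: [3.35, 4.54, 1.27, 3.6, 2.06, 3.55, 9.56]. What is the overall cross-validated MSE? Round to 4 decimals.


Total MSE across folds = 27.9300.
CV-MSE = 27.9300/7 = 3.9900.

3.9900


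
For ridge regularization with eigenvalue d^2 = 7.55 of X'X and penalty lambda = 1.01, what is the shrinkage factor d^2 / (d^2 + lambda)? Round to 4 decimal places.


Denominator = d^2 + lambda = 7.55 + 1.01 = 8.5600.
Shrinkage = 7.55 / 8.5600 = 0.8820.

0.8820


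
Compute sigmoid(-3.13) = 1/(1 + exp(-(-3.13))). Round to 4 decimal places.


First, exp(3.1300) = 22.8740.
Then sigma(z) = 1/(1 + 22.8740) = 0.0419.

0.0419


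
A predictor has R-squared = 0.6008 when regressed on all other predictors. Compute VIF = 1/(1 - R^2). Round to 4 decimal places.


VIF = 1 / (1 - 0.6008).
= 1 / 0.3992 = 2.5050.

2.5050


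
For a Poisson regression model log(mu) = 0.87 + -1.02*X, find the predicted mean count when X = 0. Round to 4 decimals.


Compute eta = 0.87 + -1.02 * 0 = 0.8700.
Apply inverse link: mu = e^0.8700 = 2.3869.

2.3869


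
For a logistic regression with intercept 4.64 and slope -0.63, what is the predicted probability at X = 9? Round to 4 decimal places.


Linear predictor: z = 4.64 + -0.63 * 9 = -1.0300.
P = 1/(1 + exp(1.0300)) = 1/(1 + 2.8011) = 0.2631.

0.2631


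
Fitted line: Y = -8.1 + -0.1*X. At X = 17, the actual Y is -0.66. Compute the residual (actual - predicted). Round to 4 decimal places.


Predicted = -8.1 + -0.1 * 17 = -9.8000.
Residual = -0.66 - -9.8000 = 9.1400.

9.1400


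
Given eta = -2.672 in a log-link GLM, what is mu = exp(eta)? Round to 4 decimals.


Apply the inverse link:
mu = e^-2.672 = 0.0691.

0.0691


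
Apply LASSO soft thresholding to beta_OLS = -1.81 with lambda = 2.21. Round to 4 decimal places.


Absolute value: |-1.81| = 1.81.
Compare to lambda = 2.21.
Since |beta| <= lambda, the coefficient is set to 0.

0.0000


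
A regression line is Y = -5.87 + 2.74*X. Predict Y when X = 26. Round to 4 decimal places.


Substitute X = 26 into the equation:
Y = -5.87 + 2.74 * 26 = -5.87 + 71.2400 = 65.3700.

65.3700


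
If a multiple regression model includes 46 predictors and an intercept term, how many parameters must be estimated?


Each predictor gets one coefficient, plus one intercept.
Total parameters = 46 + 1 = 47.

47


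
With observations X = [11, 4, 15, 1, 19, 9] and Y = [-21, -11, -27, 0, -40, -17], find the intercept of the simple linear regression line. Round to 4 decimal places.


Compute b1 = -2.0119 from the OLS formula.
With xbar = 9.8333 and ybar = -19.3333, the intercept is:
b0 = -19.3333 - -2.0119 * 9.8333 = 0.4500.

0.4500


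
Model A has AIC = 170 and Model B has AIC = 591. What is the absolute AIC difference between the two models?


Absolute difference = |170 - 591| = 421.
The model with lower AIC (A) is preferred.

421


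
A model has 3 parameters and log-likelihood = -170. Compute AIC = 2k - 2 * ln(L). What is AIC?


AIC = 2k - 2*loglik = 2(3) - 2(-170).
= 6 + 340 = 346.

346


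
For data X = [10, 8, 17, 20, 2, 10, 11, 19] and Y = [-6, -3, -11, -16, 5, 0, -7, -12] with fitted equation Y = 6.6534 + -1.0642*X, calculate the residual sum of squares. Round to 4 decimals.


For each point, residual = actual - predicted.
Residuals: [-2.0114, -1.1398, 0.4380, -1.3694, 0.4750, 3.9886, -1.9472, 1.5664].
Sum of squared residuals = 29.7917.

29.7917


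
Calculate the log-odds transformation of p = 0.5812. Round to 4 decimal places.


Compute the odds: 0.5812/0.4188 = 1.3878.
Take the natural log: ln(1.3878) = 0.3277.

0.3277


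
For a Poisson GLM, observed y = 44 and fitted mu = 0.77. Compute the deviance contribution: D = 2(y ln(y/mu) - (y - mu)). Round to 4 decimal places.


Compute y*ln(y/mu) = 44*ln(44/0.77) = 44*4.045554 = 178.004376.
y - mu = 43.23.
D = 2*(178.004376 - (43.23)) = 269.548752, which rounds to 269.5488.

269.5488


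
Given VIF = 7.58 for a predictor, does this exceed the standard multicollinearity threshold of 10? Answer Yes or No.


The threshold is 10.
VIF = 7.58 is < 10.
Multicollinearity indication: No.

No


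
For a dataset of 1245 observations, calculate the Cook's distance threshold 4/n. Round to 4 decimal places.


Using the rule of thumb:
Threshold = 4 / 1245 = 0.0032.

0.0032


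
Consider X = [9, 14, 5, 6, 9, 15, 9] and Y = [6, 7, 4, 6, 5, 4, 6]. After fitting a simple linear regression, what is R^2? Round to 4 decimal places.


Fit the OLS line: b0 = 5.0529, b1 = 0.0392.
SSres = 7.5853.
SStot = 7.7143.
R^2 = 1 - 7.5853/7.7143 = 0.0167.

0.0167


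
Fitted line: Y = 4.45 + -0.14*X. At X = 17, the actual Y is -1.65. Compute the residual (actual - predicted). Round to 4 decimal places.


Fitted value at X = 17 is yhat = 4.45 + -0.14*17 = 2.0700.
Residual = -1.65 - 2.0700 = -3.7200.

-3.7200


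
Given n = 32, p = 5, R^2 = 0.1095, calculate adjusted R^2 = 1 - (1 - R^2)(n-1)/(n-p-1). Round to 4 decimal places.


Adjusted R^2 = 1 - (1 - R^2) * (n-1)/(n-p-1).
(1 - R^2) = 0.8905.
(n-1)/(n-p-1) = 31/26.
(1 - R^2) * (n-1) = 0.8905 * 31 = 27.6055.
Divide by (n-p-1): 27.6055 / 26 = 1.0618.
Adj R^2 = 1 - 1.0618 = -0.0618.

-0.0618


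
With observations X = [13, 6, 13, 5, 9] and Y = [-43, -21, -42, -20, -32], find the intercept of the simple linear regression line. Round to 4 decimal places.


First find the slope: b1 = -2.9120.
Means: xbar = 9.2000, ybar = -31.6000.
b0 = ybar - b1 * xbar = -31.6000 - -2.9120 * 9.2000 = -4.8099.

-4.8099


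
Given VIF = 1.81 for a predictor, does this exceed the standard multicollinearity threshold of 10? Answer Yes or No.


Compare VIF = 1.81 to the threshold of 10.
1.81 < 10, so the answer is No.

No


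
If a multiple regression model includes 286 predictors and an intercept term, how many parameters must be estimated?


Total coefficients = number of predictors + 1 (for the intercept).
= 286 + 1 = 287.

287


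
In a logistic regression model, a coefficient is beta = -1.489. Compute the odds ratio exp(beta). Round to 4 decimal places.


The odds ratio is computed as:
OR = e^(-1.489) = 0.2256.

0.2256


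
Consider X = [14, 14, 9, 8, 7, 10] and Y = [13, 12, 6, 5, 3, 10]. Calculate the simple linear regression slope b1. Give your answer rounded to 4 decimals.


First compute the means: xbar = 10.3333, ybar = 8.1667.
Then S_xx = sum((xi - xbar)^2) = 45.3333.
S_xy = sum((xi - xbar)(yi - ybar)) = 58.6667.
b1 = S_xy / S_xx = 58.6667 / 45.3333 = 1.2941.

1.2941


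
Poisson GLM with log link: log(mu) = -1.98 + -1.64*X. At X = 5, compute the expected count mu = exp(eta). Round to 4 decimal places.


Linear predictor: eta = -1.98 + (-1.64)(5) = -10.1800.
Expected count: mu = exp(-10.1800) = 0.0000.

0.0000


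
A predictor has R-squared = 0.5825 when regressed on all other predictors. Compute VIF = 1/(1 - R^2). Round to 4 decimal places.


Denominator: 1 - 0.5825 = 0.4175.
VIF = 1 / 0.4175 = 2.3952.

2.3952


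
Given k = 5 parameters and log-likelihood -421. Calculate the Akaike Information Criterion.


Compute:
2k = 2*5 = 10.
-2*loglik = -2*(-421) = 842.
AIC = 10 + 842 = 852.

852


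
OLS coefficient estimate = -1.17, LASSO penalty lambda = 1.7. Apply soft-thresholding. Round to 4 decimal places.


|beta_OLS| = 1.17.
lambda = 1.7.
Since |beta| <= lambda, the coefficient is set to 0.
Result = 0.0000.

0.0000


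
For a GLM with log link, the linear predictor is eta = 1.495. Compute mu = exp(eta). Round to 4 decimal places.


mu = exp(eta) = exp(1.495).
= 4.4593.

4.4593


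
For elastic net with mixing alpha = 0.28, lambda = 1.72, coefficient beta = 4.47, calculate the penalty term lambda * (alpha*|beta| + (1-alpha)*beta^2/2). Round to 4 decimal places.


L1 component = 0.28 * |4.47| = 1.2516.
L2 component = 0.72 * 4.47^2 / 2 = 7.1931.
Penalty = 1.72 * (1.2516 + 7.1931) = 1.72 * 8.4447 = 14.5249.

14.5249


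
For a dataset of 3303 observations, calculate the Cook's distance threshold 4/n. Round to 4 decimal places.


The threshold is 4/n.
4/3303 = 0.0012.

0.0012


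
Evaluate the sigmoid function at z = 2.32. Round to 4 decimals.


exp(-2.3200) = 0.0983.
1 + exp(-z) = 1.0983.
sigmoid = 1/1.0983 = 0.9105.

0.9105


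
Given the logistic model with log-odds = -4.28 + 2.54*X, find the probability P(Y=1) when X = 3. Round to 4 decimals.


z = -4.28 + 2.54 * 3 = 3.3400.
Sigmoid: P = 1 / (1 + exp(-3.3400)) = 0.9658.

0.9658


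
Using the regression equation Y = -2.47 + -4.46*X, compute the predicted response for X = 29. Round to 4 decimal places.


Substitute X = 29 into the equation:
Y = -2.47 + -4.46 * 29 = -2.47 + -129.3400 = -131.8100.

-131.8100


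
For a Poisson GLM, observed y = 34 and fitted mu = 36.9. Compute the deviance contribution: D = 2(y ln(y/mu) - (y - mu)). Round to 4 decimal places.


Compute y*ln(y/mu) = 34*ln(34/36.9) = 34*-0.081851 = -2.782934.
y - mu = -2.9.
D = 2*(-2.782934 - (-2.9)) = 0.234132, which rounds to 0.2341.

0.2341


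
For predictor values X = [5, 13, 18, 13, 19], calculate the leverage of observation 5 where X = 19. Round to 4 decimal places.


Mean of X: xbar = 13.6000.
SXX = 123.2000.
For X = 19: h = 1/5 + (19 - 13.6000)^2/123.2000 = 0.4367.

0.4367


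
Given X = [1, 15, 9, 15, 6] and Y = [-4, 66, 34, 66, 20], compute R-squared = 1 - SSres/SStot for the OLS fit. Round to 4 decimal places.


After computing the OLS fit (b0=-9.8287, b1=5.0249):
SSres = 3.1105, SStot = 3659.2000.
R^2 = 1 - 3.1105/3659.2000 = 0.9991.

0.9991


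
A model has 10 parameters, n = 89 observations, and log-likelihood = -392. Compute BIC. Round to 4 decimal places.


ln(89) = 4.488636.
k * ln(n) = 10 * 4.488636 = 44.886360.
-2L = 784.
BIC = 44.886360 + 784 = 828.886360, which rounds to 828.8864.

828.8864


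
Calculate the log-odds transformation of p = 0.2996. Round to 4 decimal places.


The odds are p/(1-p) = 0.2996 / 0.7004 = 0.4278.
logit(p) = ln(0.4278) = -0.8492.

-0.8492


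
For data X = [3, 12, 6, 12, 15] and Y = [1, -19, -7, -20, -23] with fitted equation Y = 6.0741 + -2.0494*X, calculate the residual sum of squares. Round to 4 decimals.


For each point, residual = actual - predicted.
Residuals: [1.0741, -0.4813, -0.7777, -1.4813, 1.6669].
Sum of squared residuals = 6.9630.

6.9630


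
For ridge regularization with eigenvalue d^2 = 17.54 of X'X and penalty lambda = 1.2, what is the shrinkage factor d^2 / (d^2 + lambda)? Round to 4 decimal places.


Compute the denominator: 17.54 + 1.2 = 18.7400.
Shrinkage factor = 17.54 / 18.7400 = 0.9360.

0.9360


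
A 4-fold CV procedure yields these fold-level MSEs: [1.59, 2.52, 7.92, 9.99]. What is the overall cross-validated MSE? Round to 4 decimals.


Sum of fold MSEs = 22.0200.
Average = 22.0200 / 4 = 5.5050.

5.5050


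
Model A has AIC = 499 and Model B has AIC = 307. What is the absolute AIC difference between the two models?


|AIC_A - AIC_B| = |499 - 307| = 192.
Model B is preferred (lower AIC).

192


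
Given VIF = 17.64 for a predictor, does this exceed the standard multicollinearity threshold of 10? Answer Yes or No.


Compare VIF = 17.64 to the threshold of 10.
17.64 >= 10, so the answer is Yes.

Yes


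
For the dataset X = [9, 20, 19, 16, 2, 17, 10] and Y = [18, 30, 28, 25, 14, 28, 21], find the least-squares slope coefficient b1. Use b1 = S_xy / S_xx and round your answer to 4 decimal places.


The sample means are xbar = 13.2857 and ybar = 23.4286.
Compute S_xx = 255.4286 and S_xy = 229.1429.
Slope b1 = S_xy / S_xx = 229.1429 / 255.4286 = 0.8971.

0.8971


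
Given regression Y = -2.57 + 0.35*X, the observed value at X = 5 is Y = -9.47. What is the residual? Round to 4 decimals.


Fitted value at X = 5 is yhat = -2.57 + 0.35*5 = -0.8200.
Residual = -9.47 - -0.8200 = -8.6500.

-8.6500


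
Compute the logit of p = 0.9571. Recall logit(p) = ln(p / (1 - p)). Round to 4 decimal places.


The odds are p/(1-p) = 0.9571 / 0.0429 = 22.3100.
logit(p) = ln(22.3100) = 3.1050.

3.1050


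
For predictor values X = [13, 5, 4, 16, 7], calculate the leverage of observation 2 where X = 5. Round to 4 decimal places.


Compute xbar = 9.0000 with n = 5 observations.
SXX = 110.0000.
Leverage = 1/5 + (5 - 9.0000)^2/110.0000 = 0.3455.

0.3455


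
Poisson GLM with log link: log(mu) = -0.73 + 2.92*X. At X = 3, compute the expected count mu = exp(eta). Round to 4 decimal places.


eta = -0.73 + 2.92 * 3 = 8.0300.
mu = exp(8.0300) = 3071.7417.

3071.7417


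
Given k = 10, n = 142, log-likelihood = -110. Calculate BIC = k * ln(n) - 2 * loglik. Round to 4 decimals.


k * ln(n) = 10 * ln(142) = 10 * 4.955827 = 49.558270.
-2 * loglik = -2 * (-110) = 220.
BIC = 49.558270 + 220 = 269.558270, which rounds to 269.5583.

269.5583


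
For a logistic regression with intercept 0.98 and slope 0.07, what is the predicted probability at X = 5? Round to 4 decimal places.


Linear predictor: z = 0.98 + 0.07 * 5 = 1.3300.
P = 1/(1 + exp(-1.3300)) = 1/(1 + 0.2645) = 0.7908.

0.7908


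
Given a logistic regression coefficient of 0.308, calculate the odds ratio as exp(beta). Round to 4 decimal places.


The odds ratio is computed as:
OR = e^(0.308) = 1.3607.

1.3607


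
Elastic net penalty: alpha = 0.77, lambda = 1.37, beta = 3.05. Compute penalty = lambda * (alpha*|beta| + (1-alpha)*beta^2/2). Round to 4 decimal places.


alpha * |beta| = 0.77 * 3.05 = 2.3485.
(1-alpha) * beta^2/2 = 0.23 * 9.3025/2 = 1.0698.
Total = 1.37 * (2.3485 + 1.0698) = 4.6831.

4.6831


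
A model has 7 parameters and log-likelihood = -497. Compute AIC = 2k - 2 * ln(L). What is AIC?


AIC = 2k - 2*loglik = 2(7) - 2(-497).
= 14 + 994 = 1008.

1008


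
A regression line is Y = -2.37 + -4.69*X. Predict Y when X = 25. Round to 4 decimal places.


Predicted value:
Y = -2.37 + (-4.69)(25) = -2.37 + -117.2500 = -119.6200.

-119.6200


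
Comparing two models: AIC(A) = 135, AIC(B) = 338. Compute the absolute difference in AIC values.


Compute |135 - 338| = 203.
Model A has the smaller AIC.

203


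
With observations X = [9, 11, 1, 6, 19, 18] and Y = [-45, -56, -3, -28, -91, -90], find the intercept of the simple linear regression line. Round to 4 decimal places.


The slope is b1 = -4.9820.
Sample means are xbar = 10.6667 and ybar = -52.1667.
Intercept: b0 = -52.1667 - (-4.9820)(10.6667) = 0.9751.

0.9751


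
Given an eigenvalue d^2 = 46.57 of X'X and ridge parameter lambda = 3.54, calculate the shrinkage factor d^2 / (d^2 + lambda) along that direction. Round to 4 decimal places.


Compute the denominator: 46.57 + 3.54 = 50.1100.
Shrinkage factor = 46.57 / 50.1100 = 0.9294.

0.9294


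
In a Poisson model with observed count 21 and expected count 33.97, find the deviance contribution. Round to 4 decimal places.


y/mu = 21/33.97 = 0.618193 (approx.), and ln(21/33.97) = -0.480955.
y * ln(y/mu) = 21 * -0.480955 = -10.100055.
y - mu = -12.97.
D = 2 * (-10.100055 - -12.97) = 5.739890, which rounds to 5.7399.

5.7399


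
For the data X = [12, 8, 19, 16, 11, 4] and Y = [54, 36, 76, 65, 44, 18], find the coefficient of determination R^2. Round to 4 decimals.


After computing the OLS fit (b0=4.0665, b1=3.8372):
SSres = 24.9794, SStot = 2164.8333.
R^2 = 1 - 24.9794/2164.8333 = 0.9885.

0.9885


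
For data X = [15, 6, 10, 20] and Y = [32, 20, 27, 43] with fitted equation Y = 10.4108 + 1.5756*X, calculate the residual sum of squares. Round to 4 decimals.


Predicted values from Y = 10.4108 + 1.5756*X.
Residuals: [-2.0448, 0.1356, 0.8332, 1.0772].
SSres = 6.0542.

6.0542


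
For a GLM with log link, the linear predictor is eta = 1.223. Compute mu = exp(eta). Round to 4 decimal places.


Apply the inverse link:
mu = e^1.223 = 3.3974.

3.3974


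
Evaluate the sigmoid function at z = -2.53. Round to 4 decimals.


First, exp(2.5300) = 12.5535.
Then sigma(z) = 1/(1 + 12.5535) = 0.0738.

0.0738


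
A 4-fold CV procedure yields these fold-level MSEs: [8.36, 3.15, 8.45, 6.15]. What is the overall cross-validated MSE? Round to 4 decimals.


Add all fold MSEs: 26.1100.
Divide by k = 4: 26.1100/4 = 6.5275.

6.5275


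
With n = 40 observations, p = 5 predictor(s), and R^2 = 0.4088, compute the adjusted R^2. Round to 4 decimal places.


Adjusted R^2 = 1 - (1 - R^2) * (n-1)/(n-p-1).
(1 - R^2) = 0.5912.
(n-1)/(n-p-1) = 39/34.
(1 - R^2) * (n-1) = 0.5912 * 39 = 23.0568.
Divide by (n-p-1): 23.0568 / 34 = 0.6781.
Adj R^2 = 1 - 0.6781 = 0.3219.

0.3219


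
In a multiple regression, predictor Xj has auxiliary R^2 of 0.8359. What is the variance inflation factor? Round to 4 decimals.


Using VIF = 1/(1 - R^2_j):
1 - 0.8359 = 0.1641.
VIF = 6.0938.

6.0938


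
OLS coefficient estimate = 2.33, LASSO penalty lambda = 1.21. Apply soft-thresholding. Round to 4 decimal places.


Absolute value: |2.33| = 2.33.
Compare to lambda = 1.21.
Since |beta| > lambda, coefficient = sign(beta)*(|beta| - lambda) = 1.1200.

1.1200


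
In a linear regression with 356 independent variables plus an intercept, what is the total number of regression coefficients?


Total coefficients = number of predictors + 1 (for the intercept).
= 356 + 1 = 357.

357


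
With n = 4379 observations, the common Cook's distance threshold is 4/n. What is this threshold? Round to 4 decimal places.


Using the rule of thumb:
Threshold = 4 / 4379 = 0.0009.

0.0009


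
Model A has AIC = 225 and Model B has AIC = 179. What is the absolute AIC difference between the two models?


Compute |225 - 179| = 46.
Model B has the smaller AIC.

46


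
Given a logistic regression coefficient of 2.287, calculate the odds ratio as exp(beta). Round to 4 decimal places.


Odds ratio = exp(beta) = exp(2.287).
= 9.8454.

9.8454


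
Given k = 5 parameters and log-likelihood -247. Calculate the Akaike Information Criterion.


Compute:
2k = 2*5 = 10.
-2*loglik = -2*(-247) = 494.
AIC = 10 + 494 = 504.

504


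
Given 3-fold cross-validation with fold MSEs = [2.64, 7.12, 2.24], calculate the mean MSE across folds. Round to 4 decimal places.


Sum of fold MSEs = 12.0000.
Average = 12.0000 / 3 = 4.0000.

4.0000


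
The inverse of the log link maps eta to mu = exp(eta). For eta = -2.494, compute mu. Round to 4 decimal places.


Apply the inverse link:
mu = e^-2.494 = 0.0826.

0.0826


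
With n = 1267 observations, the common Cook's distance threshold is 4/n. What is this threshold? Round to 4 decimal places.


Using the rule of thumb:
Threshold = 4 / 1267 = 0.0032.

0.0032


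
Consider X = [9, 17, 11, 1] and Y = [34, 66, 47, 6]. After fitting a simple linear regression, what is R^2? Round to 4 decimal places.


After computing the OLS fit (b0=2.1718, b1=3.7977):
SSres = 15.3893, SStot = 1904.7500.
R^2 = 1 - 15.3893/1904.7500 = 0.9919.

0.9919


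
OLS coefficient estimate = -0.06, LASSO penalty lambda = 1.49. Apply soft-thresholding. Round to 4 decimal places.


|beta_OLS| = 0.06.
lambda = 1.49.
Since |beta| <= lambda, the coefficient is set to 0.
Result = 0.0000.

0.0000


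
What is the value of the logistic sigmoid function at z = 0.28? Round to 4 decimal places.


exp(-0.2800) = 0.7558.
1 + exp(-z) = 1.7558.
sigmoid = 1/1.7558 = 0.5695.

0.5695


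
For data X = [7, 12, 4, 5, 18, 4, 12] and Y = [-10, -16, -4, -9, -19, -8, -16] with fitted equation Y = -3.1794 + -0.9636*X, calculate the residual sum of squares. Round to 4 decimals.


Compute predicted values, then residuals = yi - yhat_i.
Residuals: [-0.0754, -1.2574, 3.0338, -1.0026, 1.5242, -0.9662, -1.2574].
SSres = sum(residual^2) = 16.6337.

16.6337


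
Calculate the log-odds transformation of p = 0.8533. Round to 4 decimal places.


The odds are p/(1-p) = 0.8533 / 0.1467 = 5.8166.
logit(p) = ln(5.8166) = 1.7607.

1.7607


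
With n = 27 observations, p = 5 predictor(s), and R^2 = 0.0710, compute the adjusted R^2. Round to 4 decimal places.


Adjusted R^2 = 1 - (1 - R^2) * (n-1)/(n-p-1).
(1 - R^2) = 0.9290.
(n-1)/(n-p-1) = 26/21.
(1 - R^2) * (n-1) = 0.9290 * 26 = 24.1540.
Divide by (n-p-1): 24.1540 / 21 = 1.1502.
Adj R^2 = 1 - 1.1502 = -0.1502.

-0.1502


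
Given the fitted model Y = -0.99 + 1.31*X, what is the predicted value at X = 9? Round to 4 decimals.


Substitute X = 9 into the equation:
Y = -0.99 + 1.31 * 9 = -0.99 + 11.7900 = 10.8000.

10.8000


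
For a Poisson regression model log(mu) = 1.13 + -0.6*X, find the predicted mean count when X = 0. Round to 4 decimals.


eta = 1.13 + -0.6 * 0 = 1.1300.
mu = exp(1.1300) = 3.0957.

3.0957


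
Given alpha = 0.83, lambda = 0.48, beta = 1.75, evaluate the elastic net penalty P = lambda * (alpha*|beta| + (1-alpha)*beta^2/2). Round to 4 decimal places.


Compute:
L1 = 0.83 * 1.75 = 1.4525.
L2 = 0.17 * 1.75^2 / 2 = 0.2603.
Penalty = 0.48 * (1.4525 + 0.2603) = 0.8222.

0.8222


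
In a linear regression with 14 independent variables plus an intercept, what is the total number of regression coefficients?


Each predictor gets one coefficient, plus one intercept.
Total parameters = 14 + 1 = 15.

15


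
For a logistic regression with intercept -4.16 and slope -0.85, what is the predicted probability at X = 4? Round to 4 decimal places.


z = -4.16 + -0.85 * 4 = -7.5600.
Sigmoid: P = 1 / (1 + exp(7.5600)) = 0.0005.

0.0005


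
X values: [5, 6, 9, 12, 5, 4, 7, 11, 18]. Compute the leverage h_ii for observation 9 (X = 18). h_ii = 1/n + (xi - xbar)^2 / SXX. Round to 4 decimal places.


Mean of X: xbar = 8.5556.
SXX = 162.2222.
For X = 18: h = 1/9 + (18 - 8.5556)^2/162.2222 = 0.6610.

0.6610


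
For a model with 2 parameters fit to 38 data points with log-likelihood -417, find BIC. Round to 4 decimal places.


k * ln(n) = 2 * ln(38) = 2 * 3.637586 = 7.275172.
-2 * loglik = -2 * (-417) = 834.
BIC = 7.275172 + 834 = 841.275172, which rounds to 841.2752.

841.2752


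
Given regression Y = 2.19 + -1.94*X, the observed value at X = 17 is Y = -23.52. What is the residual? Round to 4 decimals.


Fitted value at X = 17 is yhat = 2.19 + -1.94*17 = -30.7900.
Residual = -23.52 - -30.7900 = 7.2700.

7.2700


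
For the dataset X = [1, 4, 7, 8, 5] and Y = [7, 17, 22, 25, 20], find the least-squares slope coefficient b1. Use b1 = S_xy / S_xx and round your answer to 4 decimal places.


First compute the means: xbar = 5.0000, ybar = 18.2000.
Then S_xx = sum((xi - xbar)^2) = 30.0000.
S_xy = sum((xi - xbar)(yi - ybar)) = 74.0000.
b1 = S_xy / S_xx = 74.0000 / 30.0000 = 2.4667.

2.4667


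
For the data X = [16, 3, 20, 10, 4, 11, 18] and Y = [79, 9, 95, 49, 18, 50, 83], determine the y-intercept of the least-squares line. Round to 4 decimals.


Compute b1 = 4.9370 from the OLS formula.
With xbar = 11.7143 and ybar = 54.7143, the intercept is:
b0 = 54.7143 - 4.9370 * 11.7143 = -3.1195.

-3.1195


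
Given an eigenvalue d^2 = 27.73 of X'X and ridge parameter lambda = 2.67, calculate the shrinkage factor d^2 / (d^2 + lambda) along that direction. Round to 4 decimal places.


d^2 + lambda = 27.73 + 2.67 = 30.4000.
Shrinkage factor = 27.73/30.4000 = 0.9122.

0.9122


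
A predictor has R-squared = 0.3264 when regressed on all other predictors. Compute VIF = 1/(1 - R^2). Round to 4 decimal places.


Denominator: 1 - 0.3264 = 0.6736.
VIF = 1 / 0.6736 = 1.4846.

1.4846


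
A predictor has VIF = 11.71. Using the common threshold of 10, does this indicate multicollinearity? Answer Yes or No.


The threshold is 10.
VIF = 11.71 is >= 10.
Multicollinearity indication: Yes.

Yes


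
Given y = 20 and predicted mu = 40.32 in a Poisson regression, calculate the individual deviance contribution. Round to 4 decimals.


y/mu = 20/40.32 = 0.496032 (approx.), and ln(20/40.32) = -0.701115.
y * ln(y/mu) = 20 * -0.701115 = -14.022300.
y - mu = -20.32.
D = 2 * (-14.022300 - -20.32) = 12.595400, which rounds to 12.5954.

12.5954


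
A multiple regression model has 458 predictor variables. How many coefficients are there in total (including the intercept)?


Total coefficients = number of predictors + 1 (for the intercept).
= 458 + 1 = 459.

459


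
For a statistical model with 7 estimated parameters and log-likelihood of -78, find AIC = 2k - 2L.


Compute:
2k = 2*7 = 14.
-2*loglik = -2*(-78) = 156.
AIC = 14 + 156 = 170.

170


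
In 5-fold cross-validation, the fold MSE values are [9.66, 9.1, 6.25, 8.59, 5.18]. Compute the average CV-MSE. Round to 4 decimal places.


Total MSE across folds = 38.7800.
CV-MSE = 38.7800/5 = 7.7560.

7.7560
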